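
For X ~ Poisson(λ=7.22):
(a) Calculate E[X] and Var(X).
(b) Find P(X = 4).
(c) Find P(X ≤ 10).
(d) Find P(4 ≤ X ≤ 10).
(a) E[X] = 7.2200, Var(X) = 7.2200
(b) P(X = 4) = 0.082857
(c) P(X ≤ 10) = 0.885130
(d) P(4 ≤ X ≤ 10) = 0.814136

We have X ~ Poisson(λ=7.22).

(a) Moments:
E[X] = 7.2200
Var(X) = 7.2200
σ = √Var(X) = 2.6870

(b) Point probability using PMF:
P(X = 4) = 0.082857

(c) Cumulative probability using CDF:
P(X ≤ 10) = F(10) = 0.885130

(d) Range probability:
P(4 ≤ X ≤ 10) = P(X ≤ 10) - P(X ≤ 3)
                   = F(10) - F(3)
                   = 0.885130 - 0.070994
                   = 0.814136

This means approximately 81.4% of outcomes fall in the interval [4, 10].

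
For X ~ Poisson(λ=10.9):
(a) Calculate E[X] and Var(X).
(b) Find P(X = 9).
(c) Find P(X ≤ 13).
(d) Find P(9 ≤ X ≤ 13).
(a) E[X] = 10.9000, Var(X) = 10.9000
(b) P(X = 9) = 0.110475
(c) P(X ≤ 13) = 0.790465
(d) P(9 ≤ X ≤ 13) = 0.549480

We have X ~ Poisson(λ=10.9).

(a) Moments:
E[X] = 10.9000
Var(X) = 10.9000
σ = √Var(X) = 3.3015

(b) Point probability using PMF:
P(X = 9) = 0.110475

(c) Cumulative probability using CDF:
P(X ≤ 13) = F(13) = 0.790465

(d) Range probability:
P(9 ≤ X ≤ 13) = P(X ≤ 13) - P(X ≤ 8)
                   = F(13) - F(8)
                   = 0.790465 - 0.240986
                   = 0.549480

This means approximately 54.9% of outcomes fall in the interval [9, 13].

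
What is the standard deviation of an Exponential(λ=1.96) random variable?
0.5102

We have X ~ Exponential(λ=1.96).

For an Exponential distribution with λ=1.96:
σ = √Var(X) = 0.5102

The standard deviation is the square root of the variance.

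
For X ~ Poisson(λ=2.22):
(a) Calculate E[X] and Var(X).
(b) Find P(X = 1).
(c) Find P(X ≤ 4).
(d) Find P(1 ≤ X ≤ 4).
(a) E[X] = 2.2200, Var(X) = 2.2200
(b) P(X = 1) = 0.241112
(c) P(X ≤ 4) = 0.925323
(d) P(1 ≤ X ≤ 4) = 0.816714

We have X ~ Poisson(λ=2.22).

(a) Moments:
E[X] = 2.2200
Var(X) = 2.2200
σ = √Var(X) = 1.4900

(b) Point probability using PMF:
P(X = 1) = 0.241112

(c) Cumulative probability using CDF:
P(X ≤ 4) = F(4) = 0.925323

(d) Range probability:
P(1 ≤ X ≤ 4) = P(X ≤ 4) - P(X ≤ 0)
                   = F(4) - F(0)
                   = 0.925323 - 0.108609
                   = 0.816714

This means approximately 81.7% of outcomes fall in the interval [1, 4].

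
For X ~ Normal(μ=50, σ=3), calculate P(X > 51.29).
0.333598

We have X ~ Normal(μ=50, σ=3).

P(X > 51.29) = 1 - P(X ≤ 51.29)
                = 1 - F(51.29)
                = 1 - 0.666402
                = 0.333598

So there's approximately a 33.4% chance that X exceeds 51.29.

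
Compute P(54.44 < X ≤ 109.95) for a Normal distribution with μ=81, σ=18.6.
0.863548

We have X ~ Normal(μ=81, σ=18.6).

To find P(54.44 < X ≤ 109.95), we use:
P(54.44 < X ≤ 109.95) = P(X ≤ 109.95) - P(X ≤ 54.44)
                 = F(109.95) - F(54.44)
                 = 0.940200 - 0.076652
                 = 0.863548

So there's approximately a 86.4% chance that X falls in this range.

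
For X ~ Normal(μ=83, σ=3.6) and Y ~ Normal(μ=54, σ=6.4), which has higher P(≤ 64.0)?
Y has higher probability (P(Y ≤ 64.0) = 0.9409 > P(X ≤ 64.0) = 0.0000)

Compute P(≤ 64.0) for each distribution:

X ~ Normal(μ=83, σ=3.6):
P(X ≤ 64.0) = 0.0000

Y ~ Normal(μ=54, σ=6.4):
P(Y ≤ 64.0) = 0.9409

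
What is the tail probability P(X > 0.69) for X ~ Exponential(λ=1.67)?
0.315909

We have X ~ Exponential(λ=1.67).

P(X > 0.69) = 1 - P(X ≤ 0.69)
                = 1 - F(0.69)
                = 1 - 0.684091
                = 0.315909

So there's approximately a 31.6% chance that X exceeds 0.69.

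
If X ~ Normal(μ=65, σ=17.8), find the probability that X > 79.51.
0.207488

We have X ~ Normal(μ=65, σ=17.8).

P(X > 79.51) = 1 - P(X ≤ 79.51)
                = 1 - F(79.51)
                = 1 - 0.792512
                = 0.207488

So there's approximately a 20.7% chance that X exceeds 79.51.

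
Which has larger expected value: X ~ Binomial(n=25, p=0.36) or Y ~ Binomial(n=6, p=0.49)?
X has larger mean (9.0000 > 2.9400)

Compute the expected value for each distribution:

X ~ Binomial(n=25, p=0.36):
E[X] = 9.0000

Y ~ Binomial(n=6, p=0.49):
E[Y] = 2.9400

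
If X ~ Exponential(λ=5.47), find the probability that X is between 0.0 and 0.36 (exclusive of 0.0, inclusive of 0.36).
0.860432

We have X ~ Exponential(λ=5.47).

To find P(0.0 < X ≤ 0.36), we use:
P(0.0 < X ≤ 0.36) = P(X ≤ 0.36) - P(X ≤ 0.0)
                 = F(0.36) - F(0.0)
                 = 0.860432 - 0.000000
                 = 0.860432

So there's approximately a 86.0% chance that X falls in this range.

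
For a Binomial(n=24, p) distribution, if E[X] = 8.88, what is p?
p = 0.37

For a Binomial(n, p) distribution:
E[X] = n × p

Given n = 24 and E[X] = 8.88:
8.88 = 24 × p
p = 8.88 / 24 = 0.37

Verification: Binomial(24, 0.37) has E[X] = 8.88 ✓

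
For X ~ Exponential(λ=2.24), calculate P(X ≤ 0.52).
0.688015

We have X ~ Exponential(λ=2.24).

The CDF gives us P(X ≤ k).

Using the CDF:
P(X ≤ 0.52) = 0.688015

This means there's approximately a 68.8% chance that X is at most 0.52.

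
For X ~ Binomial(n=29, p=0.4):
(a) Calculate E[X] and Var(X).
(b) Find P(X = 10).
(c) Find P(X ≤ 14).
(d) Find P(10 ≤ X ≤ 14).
(a) E[X] = 11.6000, Var(X) = 6.9600
(b) P(X = 10) = 0.127984
(c) P(X ≤ 14) = 0.863787
(d) P(10 ≤ X ≤ 14) = 0.649105

We have X ~ Binomial(n=29, p=0.4).

(a) Moments:
E[X] = 11.6000
Var(X) = 6.9600
σ = √Var(X) = 2.6382

(b) Point probability using PMF:
P(X = 10) = 0.127984

(c) Cumulative probability using CDF:
P(X ≤ 14) = F(14) = 0.863787

(d) Range probability:
P(10 ≤ X ≤ 14) = P(X ≤ 14) - P(X ≤ 9)
                   = F(14) - F(9)
                   = 0.863787 - 0.214682
                   = 0.649105

This means approximately 64.9% of outcomes fall in the interval [10, 14].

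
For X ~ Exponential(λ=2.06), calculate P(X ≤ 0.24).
0.390063

We have X ~ Exponential(λ=2.06).

The CDF gives us P(X ≤ k).

Using the CDF:
P(X ≤ 0.24) = 0.390063

This means there's approximately a 39.0% chance that X is at most 0.24.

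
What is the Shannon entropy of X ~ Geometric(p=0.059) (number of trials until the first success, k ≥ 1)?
3.8001 nats

We have X ~ Geometric(p=0.059) (number of trials until the first success, k ≥ 1).

The Shannon entropy measures the uncertainty or information content of the distribution.

For a Geometric distribution with p=0.059 (number of trials until the first success, k ≥ 1):
H(X) = 3.8001 nats

(In bits, this would be 5.4824 bits.)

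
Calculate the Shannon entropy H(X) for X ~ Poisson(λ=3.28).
1.9801 nats

We have X ~ Poisson(λ=3.28).

The Shannon entropy measures the uncertainty or information content of the distribution.

For a Poisson distribution with λ=3.28:
H(X) = 1.9801 nats

(In bits, this would be 2.8567 bits.)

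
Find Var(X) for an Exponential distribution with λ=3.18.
0.0989

We have X ~ Exponential(λ=3.18).

For an Exponential distribution with λ=3.18:
Var(X) = 0.0989

The variance measures the spread of the distribution around the mean.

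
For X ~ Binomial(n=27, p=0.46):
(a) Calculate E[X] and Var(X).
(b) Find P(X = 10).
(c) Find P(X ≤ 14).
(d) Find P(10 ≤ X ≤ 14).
(a) E[X] = 12.4200, Var(X) = 6.7068
(b) P(X = 10) = 0.101024
(c) P(X ≤ 14) = 0.789323
(d) P(10 ≤ X ≤ 14) = 0.660037

We have X ~ Binomial(n=27, p=0.46).

(a) Moments:
E[X] = 12.4200
Var(X) = 6.7068
σ = √Var(X) = 2.5897

(b) Point probability using PMF:
P(X = 10) = 0.101024

(c) Cumulative probability using CDF:
P(X ≤ 14) = F(14) = 0.789323

(d) Range probability:
P(10 ≤ X ≤ 14) = P(X ≤ 14) - P(X ≤ 9)
                   = F(14) - F(9)
                   = 0.789323 - 0.129286
                   = 0.660037

This means approximately 66.0% of outcomes fall in the interval [10, 14].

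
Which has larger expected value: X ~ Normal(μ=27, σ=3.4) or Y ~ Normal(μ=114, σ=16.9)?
Y has larger mean (114.0000 > 27.0000)

Compute the expected value for each distribution:

X ~ Normal(μ=27, σ=3.4):
E[X] = 27.0000

Y ~ Normal(μ=114, σ=16.9):
E[Y] = 114.0000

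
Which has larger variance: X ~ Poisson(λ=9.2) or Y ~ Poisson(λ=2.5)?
X has larger variance (9.2000 > 2.5000)

Compute the variance for each distribution:

X ~ Poisson(λ=9.2):
Var(X) = 9.2000

Y ~ Poisson(λ=2.5):
Var(Y) = 2.5000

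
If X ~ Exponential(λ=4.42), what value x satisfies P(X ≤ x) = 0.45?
0.1353

We have X ~ Exponential(λ=4.42).

We want to find x such that P(X ≤ x) = 0.45.

This is the 45th percentile, which means 45% of values fall below this point.

Using the inverse CDF (quantile function):
x = F⁻¹(0.45) = 0.1353

Verification: P(X ≤ 0.1353) = 0.45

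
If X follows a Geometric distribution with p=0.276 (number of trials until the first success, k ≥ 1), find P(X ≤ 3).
0.620497

We have X ~ Geometric(p=0.276) (number of trials until the first success, k ≥ 1).

The CDF gives us P(X ≤ k).

Using the CDF:
P(X ≤ 3) = 0.620497

This means there's approximately a 62.0% chance that X is at most 3.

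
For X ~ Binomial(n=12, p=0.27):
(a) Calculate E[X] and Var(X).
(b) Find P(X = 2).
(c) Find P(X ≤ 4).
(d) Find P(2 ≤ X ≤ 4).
(a) E[X] = 3.2400, Var(X) = 2.3652
(b) P(X = 2) = 0.206776
(c) P(X ≤ 4) = 0.798405
(d) P(2 ≤ X ≤ 4) = 0.673855

We have X ~ Binomial(n=12, p=0.27).

(a) Moments:
E[X] = 3.2400
Var(X) = 2.3652
σ = √Var(X) = 1.5379

(b) Point probability using PMF:
P(X = 2) = 0.206776

(c) Cumulative probability using CDF:
P(X ≤ 4) = F(4) = 0.798405

(d) Range probability:
P(2 ≤ X ≤ 4) = P(X ≤ 4) - P(X ≤ 1)
                   = F(4) - F(1)
                   = 0.798405 - 0.124549
                   = 0.673855

This means approximately 67.4% of outcomes fall in the interval [2, 4].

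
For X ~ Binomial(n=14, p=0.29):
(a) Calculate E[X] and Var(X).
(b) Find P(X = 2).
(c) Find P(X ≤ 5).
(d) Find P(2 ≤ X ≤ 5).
(a) E[X] = 4.0600, Var(X) = 2.8826
(b) P(X = 2) = 0.125585
(c) P(X ≤ 5) = 0.805077
(d) P(2 ≤ X ≤ 5) = 0.749503

We have X ~ Binomial(n=14, p=0.29).

(a) Moments:
E[X] = 4.0600
Var(X) = 2.8826
σ = √Var(X) = 1.6978

(b) Point probability using PMF:
P(X = 2) = 0.125585

(c) Cumulative probability using CDF:
P(X ≤ 5) = F(5) = 0.805077

(d) Range probability:
P(2 ≤ X ≤ 5) = P(X ≤ 5) - P(X ≤ 1)
                   = F(5) - F(1)
                   = 0.805077 - 0.055575
                   = 0.749503

This means approximately 75.0% of outcomes fall in the interval [2, 5].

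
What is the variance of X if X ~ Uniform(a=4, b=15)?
10.0833

We have X ~ Uniform(a=4, b=15).

For a Uniform distribution with a=4, b=15:
Var(X) = 10.0833

The variance measures the spread of the distribution around the mean.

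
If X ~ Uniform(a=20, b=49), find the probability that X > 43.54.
0.188276

We have X ~ Uniform(a=20, b=49).

P(X > 43.54) = 1 - P(X ≤ 43.54)
                = 1 - F(43.54)
                = 1 - 0.811724
                = 0.188276

So there's approximately a 18.8% chance that X exceeds 43.54.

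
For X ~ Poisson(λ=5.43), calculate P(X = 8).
0.082160

We have X ~ Poisson(λ=5.43).

For a Poisson distribution, the PMF gives us the probability of each outcome.

Using the PMF formula:
P(X = 8) = 0.082160

Rounded to 4 decimal places: 0.0822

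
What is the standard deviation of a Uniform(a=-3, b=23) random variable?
7.5056

We have X ~ Uniform(a=-3, b=23).

For a Uniform distribution with a=-3, b=23:
σ = √Var(X) = 7.5056

The standard deviation is the square root of the variance.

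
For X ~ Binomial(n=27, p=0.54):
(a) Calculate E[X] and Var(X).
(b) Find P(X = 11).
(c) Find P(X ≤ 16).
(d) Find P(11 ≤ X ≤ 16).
(a) E[X] = 14.5800, Var(X) = 6.7068
(b) P(X = 11) = 0.059657
(c) P(X ≤ 16) = 0.769691
(d) P(11 ≤ X ≤ 16) = 0.712048

We have X ~ Binomial(n=27, p=0.54).

(a) Moments:
E[X] = 14.5800
Var(X) = 6.7068
σ = √Var(X) = 2.5897

(b) Point probability using PMF:
P(X = 11) = 0.059657

(c) Cumulative probability using CDF:
P(X ≤ 16) = F(16) = 0.769691

(d) Range probability:
P(11 ≤ X ≤ 16) = P(X ≤ 16) - P(X ≤ 10)
                   = F(16) - F(10)
                   = 0.769691 - 0.057643
                   = 0.712048

This means approximately 71.2% of outcomes fall in the interval [11, 16].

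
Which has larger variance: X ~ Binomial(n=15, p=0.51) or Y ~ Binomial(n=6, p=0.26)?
X has larger variance (3.7485 > 1.1544)

Compute the variance for each distribution:

X ~ Binomial(n=15, p=0.51):
Var(X) = 3.7485

Y ~ Binomial(n=6, p=0.26):
Var(Y) = 1.1544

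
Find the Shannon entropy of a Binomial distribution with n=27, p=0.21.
2.1613 nats

We have X ~ Binomial(n=27, p=0.21).

The Shannon entropy measures the uncertainty or information content of the distribution.

For a Binomial distribution with n=27, p=0.21:
H(X) = 2.1613 nats

(In bits, this would be 3.1181 bits.)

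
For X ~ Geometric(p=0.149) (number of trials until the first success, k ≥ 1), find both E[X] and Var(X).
E[X] = 6.7114, Var(X) = 38.3316

We have X ~ Geometric(p=0.149) (number of trials until the first success, k ≥ 1).

For a Geometric distribution with p=0.149 (number of trials until the first success, k ≥ 1):

Expected value:
E[X] = 6.7114

Variance:
Var(X) = 38.3316

Standard deviation:
σ = √Var(X) = 6.1913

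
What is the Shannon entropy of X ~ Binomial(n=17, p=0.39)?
2.1161 nats

We have X ~ Binomial(n=17, p=0.39).

The Shannon entropy measures the uncertainty or information content of the distribution.

For a Binomial distribution with n=17, p=0.39:
H(X) = 2.1161 nats

(In bits, this would be 3.0529 bits.)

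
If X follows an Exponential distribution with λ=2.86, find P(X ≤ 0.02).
0.055595

We have X ~ Exponential(λ=2.86).

The CDF gives us P(X ≤ k).

Using the CDF:
P(X ≤ 0.02) = 0.055595

This means there's approximately a 5.6% chance that X is at most 0.02.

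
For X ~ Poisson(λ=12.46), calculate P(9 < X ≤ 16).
0.667316

We have X ~ Poisson(λ=12.46).

To find P(9 < X ≤ 16), we use:
P(9 < X ≤ 16) = P(X ≤ 16) - P(X ≤ 9)
                 = F(16) - F(9)
                 = 0.871825 - 0.204509
                 = 0.667316

So there's approximately a 66.7% chance that X falls in this range.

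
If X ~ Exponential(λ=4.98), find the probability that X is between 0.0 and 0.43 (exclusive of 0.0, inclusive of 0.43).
0.882510

We have X ~ Exponential(λ=4.98).

To find P(0.0 < X ≤ 0.43), we use:
P(0.0 < X ≤ 0.43) = P(X ≤ 0.43) - P(X ≤ 0.0)
                 = F(0.43) - F(0.0)
                 = 0.882510 - 0.000000
                 = 0.882510

So there's approximately a 88.3% chance that X falls in this range.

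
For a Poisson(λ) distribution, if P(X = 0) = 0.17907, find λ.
λ = 1.7200

For a Poisson(λ) distribution, the PMF at 0 is:
P(X = 0) = λ^0 e^(-λ) / 0! = e^(-λ)

Given P(X = 0) = 0.17907:
e^(-λ) = 0.17907
-λ = ln(0.17907)
λ = -ln(0.17907) = 1.7200

Verification: e^(-1.7200) = 0.17907 ✓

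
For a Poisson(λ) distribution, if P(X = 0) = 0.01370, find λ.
λ = 4.2904

For a Poisson(λ) distribution, the PMF at 0 is:
P(X = 0) = λ^0 e^(-λ) / 0! = e^(-λ)

Given P(X = 0) = 0.01370:
e^(-λ) = 0.01370
-λ = ln(0.01370)
λ = -ln(0.01370) = 4.2904

Verification: e^(-4.2904) = 0.01370 ✓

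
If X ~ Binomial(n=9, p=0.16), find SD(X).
1.0998

We have X ~ Binomial(n=9, p=0.16).

For a Binomial distribution with n=9, p=0.16:
σ = √Var(X) = 1.0998

The standard deviation is the square root of the variance.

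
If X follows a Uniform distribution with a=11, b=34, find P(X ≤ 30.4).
0.843478

We have X ~ Uniform(a=11, b=34).

The CDF gives us P(X ≤ k).

Using the CDF:
P(X ≤ 30.4) = 0.843478

This means there's approximately a 84.3% chance that X is at most 30.4.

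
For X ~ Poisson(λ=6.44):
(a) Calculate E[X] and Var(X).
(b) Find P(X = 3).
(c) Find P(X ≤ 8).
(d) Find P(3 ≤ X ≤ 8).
(a) E[X] = 6.4400, Var(X) = 6.4400
(b) P(X = 3) = 0.071064
(c) P(X ≤ 8) = 0.798652
(d) P(3 ≤ X ≤ 8) = 0.753670

We have X ~ Poisson(λ=6.44).

(a) Moments:
E[X] = 6.4400
Var(X) = 6.4400
σ = √Var(X) = 2.5377

(b) Point probability using PMF:
P(X = 3) = 0.071064

(c) Cumulative probability using CDF:
P(X ≤ 8) = F(8) = 0.798652

(d) Range probability:
P(3 ≤ X ≤ 8) = P(X ≤ 8) - P(X ≤ 2)
                   = F(8) - F(2)
                   = 0.798652 - 0.044982
                   = 0.753670

This means approximately 75.4% of outcomes fall in the interval [3, 8].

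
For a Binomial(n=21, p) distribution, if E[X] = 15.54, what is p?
p = 0.74

For a Binomial(n, p) distribution:
E[X] = n × p

Given n = 21 and E[X] = 15.54:
15.54 = 21 × p
p = 15.54 / 21 = 0.74

Verification: Binomial(21, 0.74) has E[X] = 15.54 ✓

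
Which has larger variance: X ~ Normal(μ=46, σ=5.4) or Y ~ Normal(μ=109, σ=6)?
Y has larger variance (36.0000 > 29.1600)

Compute the variance for each distribution:

X ~ Normal(μ=46, σ=5.4):
Var(X) = 29.1600

Y ~ Normal(μ=109, σ=6):
Var(Y) = 36.0000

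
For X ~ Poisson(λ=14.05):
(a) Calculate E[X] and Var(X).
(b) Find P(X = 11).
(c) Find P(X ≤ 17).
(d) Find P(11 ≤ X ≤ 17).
(a) E[X] = 14.0500, Var(X) = 14.0500
(b) P(X = 11) = 0.083454
(c) P(X ≤ 17) = 0.823617
(d) P(11 ≤ X ≤ 17) = 0.651227

We have X ~ Poisson(λ=14.05).

(a) Moments:
E[X] = 14.0500
Var(X) = 14.0500
σ = √Var(X) = 3.7483

(b) Point probability using PMF:
P(X = 11) = 0.083454

(c) Cumulative probability using CDF:
P(X ≤ 17) = F(17) = 0.823617

(d) Range probability:
P(11 ≤ X ≤ 17) = P(X ≤ 17) - P(X ≤ 10)
                   = F(17) - F(10)
                   = 0.823617 - 0.172391
                   = 0.651227

This means approximately 65.1% of outcomes fall in the interval [11, 17].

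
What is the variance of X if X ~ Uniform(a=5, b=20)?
18.7500

We have X ~ Uniform(a=5, b=20).

For a Uniform distribution with a=5, b=20:
Var(X) = 18.7500

The variance measures the spread of the distribution around the mean.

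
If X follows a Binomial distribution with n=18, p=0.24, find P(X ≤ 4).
0.558633

We have X ~ Binomial(n=18, p=0.24).

The CDF gives us P(X ≤ k).

Using the CDF:
P(X ≤ 4) = 0.558633

This means there's approximately a 55.9% chance that X is at most 4.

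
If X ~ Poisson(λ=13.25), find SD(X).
3.6401

We have X ~ Poisson(λ=13.25).

For a Poisson distribution with λ=13.25:
σ = √Var(X) = 3.6401

The standard deviation is the square root of the variance.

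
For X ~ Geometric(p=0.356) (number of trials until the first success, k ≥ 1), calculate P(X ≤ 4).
0.827994

We have X ~ Geometric(p=0.356) (number of trials until the first success, k ≥ 1).

The CDF gives us P(X ≤ k).

Using the CDF:
P(X ≤ 4) = 0.827994

This means there's approximately a 82.8% chance that X is at most 4.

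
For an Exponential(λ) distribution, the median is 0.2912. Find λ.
λ = 2.3803

For X ~ Exponential(λ), the CDF is F(x) = 1 - e^(-λx).
The median m satisfies F(m) = 0.5:
1 - e^(-λm) = 0.5
e^(-λm) = 0.5
λm = ln(2)
m = ln(2) / λ

Given m = 0.2912:
λ = ln(2) / 0.2912 = 0.693147 / 0.2912 = 2.3803

Verification: ln(2) / 2.3803 = 0.2912 ✓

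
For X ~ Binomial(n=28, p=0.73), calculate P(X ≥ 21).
0.503127

We have X ~ Binomial(n=28, p=0.73).

For discrete distributions, P(X ≥ 21) = 1 - P(X ≤ 20).

P(X ≤ 20) = 0.496873
P(X ≥ 21) = 1 - 0.496873 = 0.503127

So there's approximately a 50.3% chance that X is at least 21.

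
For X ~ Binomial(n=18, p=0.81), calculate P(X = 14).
0.208702

We have X ~ Binomial(n=18, p=0.81).

For a Binomial distribution, the PMF gives us the probability of each outcome.

Using the PMF formula:
P(X = 14) = 0.208702

Rounded to 4 decimal places: 0.2087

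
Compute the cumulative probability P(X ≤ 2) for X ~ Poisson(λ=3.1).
0.401163

We have X ~ Poisson(λ=3.1).

The CDF gives us P(X ≤ k).

Using the CDF:
P(X ≤ 2) = 0.401163

This means there's approximately a 40.1% chance that X is at most 2.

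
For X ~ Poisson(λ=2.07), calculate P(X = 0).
0.126186

We have X ~ Poisson(λ=2.07).

For a Poisson distribution, the PMF gives us the probability of each outcome.

Using the PMF formula:
P(X = 0) = 0.126186

Rounded to 4 decimal places: 0.1262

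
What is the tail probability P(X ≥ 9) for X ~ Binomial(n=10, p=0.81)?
0.406756

We have X ~ Binomial(n=10, p=0.81).

For discrete distributions, P(X ≥ 9) = 1 - P(X ≤ 8).

P(X ≤ 8) = 0.593244
P(X ≥ 9) = 1 - 0.593244 = 0.406756

So there's approximately a 40.7% chance that X is at least 9.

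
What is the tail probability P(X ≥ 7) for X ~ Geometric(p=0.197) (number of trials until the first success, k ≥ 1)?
0.268098

We have X ~ Geometric(p=0.197) (number of trials until the first success, k ≥ 1).

For discrete distributions, P(X ≥ 7) = 1 - P(X ≤ 6).

P(X ≤ 6) = 0.731902
P(X ≥ 7) = 1 - 0.731902 = 0.268098

So there's approximately a 26.8% chance that X is at least 7.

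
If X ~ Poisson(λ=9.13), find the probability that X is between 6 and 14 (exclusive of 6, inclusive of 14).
0.758976

We have X ~ Poisson(λ=9.13).

To find P(6 < X ≤ 14), we use:
P(6 < X ≤ 14) = P(X ≤ 14) - P(X ≤ 6)
                 = F(14) - F(6)
                 = 0.954170 - 0.195194
                 = 0.758976

So there's approximately a 75.9% chance that X falls in this range.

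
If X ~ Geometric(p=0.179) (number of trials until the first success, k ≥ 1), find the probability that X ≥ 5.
0.454331

We have X ~ Geometric(p=0.179) (number of trials until the first success, k ≥ 1).

For discrete distributions, P(X ≥ 5) = 1 - P(X ≤ 4).

P(X ≤ 4) = 0.545669
P(X ≥ 5) = 1 - 0.545669 = 0.454331

So there's approximately a 45.4% chance that X is at least 5.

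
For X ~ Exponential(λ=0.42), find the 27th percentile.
0.7493

We have X ~ Exponential(λ=0.42).

We want to find x such that P(X ≤ x) = 0.27.

This is the 27th percentile, which means 27% of values fall below this point.

Using the inverse CDF (quantile function):
x = F⁻¹(0.27) = 0.7493

Verification: P(X ≤ 0.7493) = 0.27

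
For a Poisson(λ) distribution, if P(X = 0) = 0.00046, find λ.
λ = 7.6843

For a Poisson(λ) distribution, the PMF at 0 is:
P(X = 0) = λ^0 e^(-λ) / 0! = e^(-λ)

Given P(X = 0) = 0.00046:
e^(-λ) = 0.00046
-λ = ln(0.00046)
λ = -ln(0.00046) = 7.6843

Verification: e^(-7.6843) = 0.00046 ✓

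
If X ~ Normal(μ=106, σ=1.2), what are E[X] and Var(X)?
E[X] = 106.0000, Var(X) = 1.4400

We have X ~ Normal(μ=106, σ=1.2).

For a Normal distribution with μ=106, σ=1.2:

Expected value:
E[X] = 106.0000

Variance:
Var(X) = 1.4400

Standard deviation:
σ = √Var(X) = 1.2000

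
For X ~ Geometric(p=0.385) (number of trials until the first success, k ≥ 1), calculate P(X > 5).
0.087978

We have X ~ Geometric(p=0.385) (number of trials until the first success, k ≥ 1).

P(X > 5) = 1 - P(X ≤ 5)
                = 1 - F(5)
                = 1 - 0.912022
                = 0.087978

So there's approximately a 8.8% chance that X exceeds 5.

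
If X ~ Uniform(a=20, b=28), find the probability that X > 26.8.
0.150000

We have X ~ Uniform(a=20, b=28).

P(X > 26.8) = 1 - P(X ≤ 26.8)
                = 1 - F(26.8)
                = 1 - 0.850000
                = 0.150000

So there's approximately a 15.0% chance that X exceeds 26.8.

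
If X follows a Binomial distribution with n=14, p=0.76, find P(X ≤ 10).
0.443232

We have X ~ Binomial(n=14, p=0.76).

The CDF gives us P(X ≤ k).

Using the CDF:
P(X ≤ 10) = 0.443232

This means there's approximately a 44.3% chance that X is at most 10.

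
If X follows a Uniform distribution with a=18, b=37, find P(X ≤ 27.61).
0.505789

We have X ~ Uniform(a=18, b=37).

The CDF gives us P(X ≤ k).

Using the CDF:
P(X ≤ 27.61) = 0.505789

This means there's approximately a 50.6% chance that X is at most 27.61.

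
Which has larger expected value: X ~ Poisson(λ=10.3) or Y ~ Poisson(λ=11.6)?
Y has larger mean (11.6000 > 10.3000)

Compute the expected value for each distribution:

X ~ Poisson(λ=10.3):
E[X] = 10.3000

Y ~ Poisson(λ=11.6):
E[Y] = 11.6000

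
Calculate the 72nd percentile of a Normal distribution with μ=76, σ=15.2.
84.8592

We have X ~ Normal(μ=76, σ=15.2).

We want to find x such that P(X ≤ x) = 0.72.

This is the 72nd percentile, which means 72% of values fall below this point.

Using the inverse CDF (quantile function):
x = F⁻¹(0.72) = 84.8592

Verification: P(X ≤ 84.8592) = 0.72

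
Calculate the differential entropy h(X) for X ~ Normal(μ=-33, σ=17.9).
4.3037 nats

We have X ~ Normal(μ=-33, σ=17.9).

The differential entropy measures the uncertainty or information content of the distribution.

For a Normal distribution with μ=-33, σ=17.9:
h(X) = 4.3037 nats

(In bits, this would be 6.2090 bits.)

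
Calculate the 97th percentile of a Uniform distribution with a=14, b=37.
36.3100

We have X ~ Uniform(a=14, b=37).

We want to find x such that P(X ≤ x) = 0.97.

This is the 97th percentile, which means 97% of values fall below this point.

Using the inverse CDF (quantile function):
x = F⁻¹(0.97) = 36.3100

Verification: P(X ≤ 36.3100) = 0.97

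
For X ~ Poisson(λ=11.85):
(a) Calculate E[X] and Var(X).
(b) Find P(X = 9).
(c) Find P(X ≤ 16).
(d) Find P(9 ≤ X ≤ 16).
(a) E[X] = 11.8500, Var(X) = 11.8500
(b) P(X = 9) = 0.090638
(c) P(X ≤ 16) = 0.906649
(d) P(9 ≤ X ≤ 16) = 0.741545

We have X ~ Poisson(λ=11.85).

(a) Moments:
E[X] = 11.8500
Var(X) = 11.8500
σ = √Var(X) = 3.4424

(b) Point probability using PMF:
P(X = 9) = 0.090638

(c) Cumulative probability using CDF:
P(X ≤ 16) = F(16) = 0.906649

(d) Range probability:
P(9 ≤ X ≤ 16) = P(X ≤ 16) - P(X ≤ 8)
                   = F(16) - F(8)
                   = 0.906649 - 0.165104
                   = 0.741545

This means approximately 74.2% of outcomes fall in the interval [9, 16].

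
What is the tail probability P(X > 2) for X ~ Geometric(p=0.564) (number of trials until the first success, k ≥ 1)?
0.190096

We have X ~ Geometric(p=0.564) (number of trials until the first success, k ≥ 1).

P(X > 2) = 1 - P(X ≤ 2)
                = 1 - F(2)
                = 1 - 0.809904
                = 0.190096

So there's approximately a 19.0% chance that X exceeds 2.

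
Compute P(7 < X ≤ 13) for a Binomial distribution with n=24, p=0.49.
0.721463

We have X ~ Binomial(n=24, p=0.49).

To find P(7 < X ≤ 13), we use:
P(7 < X ≤ 13) = P(X ≤ 13) - P(X ≤ 7)
                 = F(13) - F(7)
                 = 0.761093 - 0.039630
                 = 0.721463

So there's approximately a 72.1% chance that X falls in this range.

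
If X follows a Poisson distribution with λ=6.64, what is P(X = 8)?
0.122492

We have X ~ Poisson(λ=6.64).

For a Poisson distribution, the PMF gives us the probability of each outcome.

Using the PMF formula:
P(X = 8) = 0.122492

Rounded to 4 decimal places: 0.1225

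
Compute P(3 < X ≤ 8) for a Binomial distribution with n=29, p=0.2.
0.751238

We have X ~ Binomial(n=29, p=0.2).

To find P(3 < X ≤ 8), we use:
P(3 < X ≤ 8) = P(X ≤ 8) - P(X ≤ 3)
                 = F(8) - F(3)
                 = 0.891618 - 0.140380
                 = 0.751238

So there's approximately a 75.1% chance that X falls in this range.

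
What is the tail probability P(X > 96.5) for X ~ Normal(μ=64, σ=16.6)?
0.025125

We have X ~ Normal(μ=64, σ=16.6).

P(X > 96.5) = 1 - P(X ≤ 96.5)
                = 1 - F(96.5)
                = 1 - 0.974875
                = 0.025125

So there's approximately a 2.5% chance that X exceeds 96.5.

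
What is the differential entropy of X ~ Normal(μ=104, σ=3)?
2.5176 nats

We have X ~ Normal(μ=104, σ=3).

The differential entropy measures the uncertainty or information content of the distribution.

For a Normal distribution with μ=104, σ=3:
h(X) = 2.5176 nats

(In bits, this would be 3.6321 bits.)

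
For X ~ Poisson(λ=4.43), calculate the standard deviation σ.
2.1048

We have X ~ Poisson(λ=4.43).

For a Poisson distribution with λ=4.43:
σ = √Var(X) = 2.1048

The standard deviation is the square root of the variance.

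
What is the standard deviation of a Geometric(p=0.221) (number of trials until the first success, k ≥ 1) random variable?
3.9937

We have X ~ Geometric(p=0.221) (number of trials until the first success, k ≥ 1).

For a Geometric distribution with p=0.221 (number of trials until the first success, k ≥ 1):
σ = √Var(X) = 3.9937

The standard deviation is the square root of the variance.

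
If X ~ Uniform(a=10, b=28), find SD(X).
5.1962

We have X ~ Uniform(a=10, b=28).

For a Uniform distribution with a=10, b=28:
σ = √Var(X) = 5.1962

The standard deviation is the square root of the variance.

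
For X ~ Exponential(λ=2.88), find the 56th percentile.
0.2851

We have X ~ Exponential(λ=2.88).

We want to find x such that P(X ≤ x) = 0.56.

This is the 56th percentile, which means 56% of values fall below this point.

Using the inverse CDF (quantile function):
x = F⁻¹(0.56) = 0.2851

Verification: P(X ≤ 0.2851) = 0.56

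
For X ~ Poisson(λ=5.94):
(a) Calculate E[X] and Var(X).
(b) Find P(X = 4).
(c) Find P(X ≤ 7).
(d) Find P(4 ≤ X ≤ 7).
(a) E[X] = 5.9400, Var(X) = 5.9400
(b) P(X = 4) = 0.136529
(c) P(X ≤ 7) = 0.752198
(d) P(4 ≤ X ≤ 7) = 0.595559

We have X ~ Poisson(λ=5.94).

(a) Moments:
E[X] = 5.9400
Var(X) = 5.9400
σ = √Var(X) = 2.4372

(b) Point probability using PMF:
P(X = 4) = 0.136529

(c) Cumulative probability using CDF:
P(X ≤ 7) = F(7) = 0.752198

(d) Range probability:
P(4 ≤ X ≤ 7) = P(X ≤ 7) - P(X ≤ 3)
                   = F(7) - F(3)
                   = 0.752198 - 0.156639
                   = 0.595559

This means approximately 59.6% of outcomes fall in the interval [4, 7].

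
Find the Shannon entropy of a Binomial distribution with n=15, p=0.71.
1.9762 nats

We have X ~ Binomial(n=15, p=0.71).

The Shannon entropy measures the uncertainty or information content of the distribution.

For a Binomial distribution with n=15, p=0.71:
H(X) = 1.9762 nats

(In bits, this would be 2.8511 bits.)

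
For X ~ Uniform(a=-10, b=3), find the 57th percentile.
-2.5900

We have X ~ Uniform(a=-10, b=3).

We want to find x such that P(X ≤ x) = 0.57.

This is the 57th percentile, which means 57% of values fall below this point.

Using the inverse CDF (quantile function):
x = F⁻¹(0.57) = -2.5900

Verification: P(X ≤ -2.5900) = 0.57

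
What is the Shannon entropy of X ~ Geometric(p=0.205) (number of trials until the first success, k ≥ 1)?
2.4744 nats

We have X ~ Geometric(p=0.205) (number of trials until the first success, k ≥ 1).

The Shannon entropy measures the uncertainty or information content of the distribution.

For a Geometric distribution with p=0.205 (number of trials until the first success, k ≥ 1):
H(X) = 2.4744 nats

(In bits, this would be 3.5698 bits.)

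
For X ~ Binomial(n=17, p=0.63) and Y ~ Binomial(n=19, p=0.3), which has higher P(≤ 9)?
Y has higher probability (P(Y ≤ 9) = 0.9674 > P(X ≤ 9) = 0.2676)

Compute P(≤ 9) for each distribution:

X ~ Binomial(n=17, p=0.63):
P(X ≤ 9) = 0.2676

Y ~ Binomial(n=19, p=0.3):
P(Y ≤ 9) = 0.9674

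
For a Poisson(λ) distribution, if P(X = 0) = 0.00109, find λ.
λ = 6.8216

For a Poisson(λ) distribution, the PMF at 0 is:
P(X = 0) = λ^0 e^(-λ) / 0! = e^(-λ)

Given P(X = 0) = 0.00109:
e^(-λ) = 0.00109
-λ = ln(0.00109)
λ = -ln(0.00109) = 6.8216

Verification: e^(-6.8216) = 0.00109 ✓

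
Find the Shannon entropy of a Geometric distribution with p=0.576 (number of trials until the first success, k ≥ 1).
1.1832 nats

We have X ~ Geometric(p=0.576) (number of trials until the first success, k ≥ 1).

The Shannon entropy measures the uncertainty or information content of the distribution.

For a Geometric distribution with p=0.576 (number of trials until the first success, k ≥ 1):
H(X) = 1.1832 nats

(In bits, this would be 1.7071 bits.)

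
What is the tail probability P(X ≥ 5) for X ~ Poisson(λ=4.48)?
0.464096

We have X ~ Poisson(λ=4.48).

For discrete distributions, P(X ≥ 5) = 1 - P(X ≤ 4).

P(X ≤ 4) = 0.535904
P(X ≥ 5) = 1 - 0.535904 = 0.464096

So there's approximately a 46.4% chance that X is at least 5.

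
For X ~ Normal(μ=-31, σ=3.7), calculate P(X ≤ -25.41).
0.934582

We have X ~ Normal(μ=-31, σ=3.7).

The CDF gives us P(X ≤ k).

Using the CDF:
P(X ≤ -25.41) = 0.934582

This means there's approximately a 93.5% chance that X is at most -25.41.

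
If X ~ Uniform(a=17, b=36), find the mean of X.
26.5000

We have X ~ Uniform(a=17, b=36).

For a Uniform distribution with a=17, b=36:
E[X] = 26.5000

This is the expected (average) value of X.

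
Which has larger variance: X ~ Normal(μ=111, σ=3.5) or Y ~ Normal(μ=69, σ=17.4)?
Y has larger variance (302.7600 > 12.2500)

Compute the variance for each distribution:

X ~ Normal(μ=111, σ=3.5):
Var(X) = 12.2500

Y ~ Normal(μ=69, σ=17.4):
Var(Y) = 302.7600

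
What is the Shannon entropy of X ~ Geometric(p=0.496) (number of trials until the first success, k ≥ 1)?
1.3974 nats

We have X ~ Geometric(p=0.496) (number of trials until the first success, k ≥ 1).

The Shannon entropy measures the uncertainty or information content of the distribution.

For a Geometric distribution with p=0.496 (number of trials until the first success, k ≥ 1):
H(X) = 1.3974 nats

(In bits, this would be 2.0160 bits.)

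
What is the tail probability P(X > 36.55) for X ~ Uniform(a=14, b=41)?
0.164815

We have X ~ Uniform(a=14, b=41).

P(X > 36.55) = 1 - P(X ≤ 36.55)
                = 1 - F(36.55)
                = 1 - 0.835185
                = 0.164815

So there's approximately a 16.5% chance that X exceeds 36.55.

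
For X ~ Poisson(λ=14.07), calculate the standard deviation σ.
3.7510

We have X ~ Poisson(λ=14.07).

For a Poisson distribution with λ=14.07:
σ = √Var(X) = 3.7510

The standard deviation is the square root of the variance.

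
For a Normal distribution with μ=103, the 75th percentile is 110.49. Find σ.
σ = 11.1047

For X ~ Normal(μ, σ), the p-th percentile satisfies x = μ + z_p × σ,
where z_p = Φ⁻¹(p) is the standard normal quantile.

Step 1: z_{0.75} = Φ⁻¹(0.75) = 0.6745

Step 2: Solve for σ:
110.49 = 103 + 0.6745 × σ
σ = (110.49 - 103) / 0.6745
σ = 7.49 / 0.6745
σ = 11.1047

Verification: μ + z × σ = 103 + 0.6745 × 11.1047 = 110.49 ✓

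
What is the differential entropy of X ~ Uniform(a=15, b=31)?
2.7726 nats

We have X ~ Uniform(a=15, b=31).

The differential entropy measures the uncertainty or information content of the distribution.

For a Uniform distribution with a=15, b=31:
h(X) = 2.7726 nats

(In bits, this would be 4.0000 bits.)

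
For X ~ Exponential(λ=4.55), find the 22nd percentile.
0.0546

We have X ~ Exponential(λ=4.55).

We want to find x such that P(X ≤ x) = 0.22.

This is the 22nd percentile, which means 22% of values fall below this point.

Using the inverse CDF (quantile function):
x = F⁻¹(0.22) = 0.0546

Verification: P(X ≤ 0.0546) = 0.22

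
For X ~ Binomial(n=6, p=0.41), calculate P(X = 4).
0.147547

We have X ~ Binomial(n=6, p=0.41).

For a Binomial distribution, the PMF gives us the probability of each outcome.

Using the PMF formula:
P(X = 4) = 0.147547

Rounded to 4 decimal places: 0.1475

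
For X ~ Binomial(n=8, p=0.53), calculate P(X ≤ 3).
0.299850

We have X ~ Binomial(n=8, p=0.53).

The CDF gives us P(X ≤ k).

Using the CDF:
P(X ≤ 3) = 0.299850

This means there's approximately a 30.0% chance that X is at most 3.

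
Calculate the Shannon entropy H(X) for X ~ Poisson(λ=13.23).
2.7036 nats

We have X ~ Poisson(λ=13.23).

The Shannon entropy measures the uncertainty or information content of the distribution.

For a Poisson distribution with λ=13.23:
H(X) = 2.7036 nats

(In bits, this would be 3.9005 bits.)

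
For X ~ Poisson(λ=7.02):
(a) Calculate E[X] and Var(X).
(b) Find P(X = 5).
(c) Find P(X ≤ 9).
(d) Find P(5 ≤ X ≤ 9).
(a) E[X] = 7.0200, Var(X) = 7.0200
(b) P(X = 5) = 0.126986
(c) P(X ≤ 9) = 0.828462
(d) P(5 ≤ X ≤ 9) = 0.657287

We have X ~ Poisson(λ=7.02).

(a) Moments:
E[X] = 7.0200
Var(X) = 7.0200
σ = √Var(X) = 2.6495

(b) Point probability using PMF:
P(X = 5) = 0.126986

(c) Cumulative probability using CDF:
P(X ≤ 9) = F(9) = 0.828462

(d) Range probability:
P(5 ≤ X ≤ 9) = P(X ≤ 9) - P(X ≤ 4)
                   = F(9) - F(4)
                   = 0.828462 - 0.171175
                   = 0.657287

This means approximately 65.7% of outcomes fall in the interval [5, 9].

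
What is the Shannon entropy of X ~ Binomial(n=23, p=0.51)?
2.2932 nats

We have X ~ Binomial(n=23, p=0.51).

The Shannon entropy measures the uncertainty or information content of the distribution.

For a Binomial distribution with n=23, p=0.51:
H(X) = 2.2932 nats

(In bits, this would be 3.3083 bits.)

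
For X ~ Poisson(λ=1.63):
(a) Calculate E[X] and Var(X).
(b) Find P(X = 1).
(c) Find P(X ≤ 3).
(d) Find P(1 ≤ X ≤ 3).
(a) E[X] = 1.6300, Var(X) = 1.6300
(b) P(X = 1) = 0.319365
(c) P(X ≤ 3) = 0.916998
(d) P(1 ≤ X ≤ 3) = 0.721068

We have X ~ Poisson(λ=1.63).

(a) Moments:
E[X] = 1.6300
Var(X) = 1.6300
σ = √Var(X) = 1.2767

(b) Point probability using PMF:
P(X = 1) = 0.319365

(c) Cumulative probability using CDF:
P(X ≤ 3) = F(3) = 0.916998

(d) Range probability:
P(1 ≤ X ≤ 3) = P(X ≤ 3) - P(X ≤ 0)
                   = F(3) - F(0)
                   = 0.916998 - 0.195930
                   = 0.721068

This means approximately 72.1% of outcomes fall in the interval [1, 3].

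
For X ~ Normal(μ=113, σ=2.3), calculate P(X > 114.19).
0.302442

We have X ~ Normal(μ=113, σ=2.3).

P(X > 114.19) = 1 - P(X ≤ 114.19)
                = 1 - F(114.19)
                = 1 - 0.697558
                = 0.302442

So there's approximately a 30.2% chance that X exceeds 114.19.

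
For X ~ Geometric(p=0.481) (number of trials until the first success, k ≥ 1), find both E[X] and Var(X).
E[X] = 2.0790, Var(X) = 2.2432

We have X ~ Geometric(p=0.481) (number of trials until the first success, k ≥ 1).

For a Geometric distribution with p=0.481 (number of trials until the first success, k ≥ 1):

Expected value:
E[X] = 2.0790

Variance:
Var(X) = 2.2432

Standard deviation:
σ = √Var(X) = 1.4977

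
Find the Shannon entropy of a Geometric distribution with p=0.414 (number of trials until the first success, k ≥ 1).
1.6384 nats

We have X ~ Geometric(p=0.414) (number of trials until the first success, k ≥ 1).

The Shannon entropy measures the uncertainty or information content of the distribution.

For a Geometric distribution with p=0.414 (number of trials until the first success, k ≥ 1):
H(X) = 1.6384 nats

(In bits, this would be 2.3637 bits.)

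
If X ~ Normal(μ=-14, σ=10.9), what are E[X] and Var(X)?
E[X] = -14.0000, Var(X) = 118.8100

We have X ~ Normal(μ=-14, σ=10.9).

For a Normal distribution with μ=-14, σ=10.9:

Expected value:
E[X] = -14.0000

Variance:
Var(X) = 118.8100

Standard deviation:
σ = √Var(X) = 10.9000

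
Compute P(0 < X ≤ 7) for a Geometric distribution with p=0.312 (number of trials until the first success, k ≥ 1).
0.927034

We have X ~ Geometric(p=0.312) (number of trials until the first success, k ≥ 1).

To find P(0 < X ≤ 7), we use:
P(0 < X ≤ 7) = P(X ≤ 7) - P(X ≤ 0)
                 = F(7) - F(0)
                 = 0.927034 - 0.000000
                 = 0.927034

So there's approximately a 92.7% chance that X falls in this range.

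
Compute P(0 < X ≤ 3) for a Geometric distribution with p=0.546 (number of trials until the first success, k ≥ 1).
0.906423

We have X ~ Geometric(p=0.546) (number of trials until the first success, k ≥ 1).

To find P(0 < X ≤ 3), we use:
P(0 < X ≤ 3) = P(X ≤ 3) - P(X ≤ 0)
                 = F(3) - F(0)
                 = 0.906423 - 0.000000
                 = 0.906423

So there's approximately a 90.6% chance that X falls in this range.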